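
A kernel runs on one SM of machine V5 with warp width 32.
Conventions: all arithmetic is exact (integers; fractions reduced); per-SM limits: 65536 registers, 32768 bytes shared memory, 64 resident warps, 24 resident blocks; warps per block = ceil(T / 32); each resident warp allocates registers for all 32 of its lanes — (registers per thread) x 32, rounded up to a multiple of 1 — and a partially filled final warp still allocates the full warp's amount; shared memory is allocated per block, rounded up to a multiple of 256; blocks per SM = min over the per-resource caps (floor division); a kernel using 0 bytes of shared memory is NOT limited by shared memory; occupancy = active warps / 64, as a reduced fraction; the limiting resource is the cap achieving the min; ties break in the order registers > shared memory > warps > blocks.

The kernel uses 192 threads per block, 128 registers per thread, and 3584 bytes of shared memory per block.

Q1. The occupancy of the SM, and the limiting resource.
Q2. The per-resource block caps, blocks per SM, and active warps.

Answer: occupancy 3/16, limited by registers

registers: 2 blocks
shared memory: 9 blocks
warps: 10 blocks
blocks: 24 blocks

Answer: 2 blocks, 12 active warps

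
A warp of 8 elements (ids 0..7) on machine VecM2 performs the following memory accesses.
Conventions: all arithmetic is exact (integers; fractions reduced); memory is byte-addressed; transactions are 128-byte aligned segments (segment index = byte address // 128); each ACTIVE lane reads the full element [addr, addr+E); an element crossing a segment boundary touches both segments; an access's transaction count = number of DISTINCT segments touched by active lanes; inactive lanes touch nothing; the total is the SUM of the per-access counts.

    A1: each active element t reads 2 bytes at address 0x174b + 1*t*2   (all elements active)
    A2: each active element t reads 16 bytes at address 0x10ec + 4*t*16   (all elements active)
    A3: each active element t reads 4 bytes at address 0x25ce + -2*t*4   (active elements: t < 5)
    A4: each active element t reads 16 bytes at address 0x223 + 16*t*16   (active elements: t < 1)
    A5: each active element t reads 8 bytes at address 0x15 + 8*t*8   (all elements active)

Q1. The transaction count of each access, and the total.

A1: 1 transaction
A2: 5 transactions
A3: 1 transaction
A4: 1 transaction
A5: 4 transactions

Answer: 1,5,1,1,4; total 12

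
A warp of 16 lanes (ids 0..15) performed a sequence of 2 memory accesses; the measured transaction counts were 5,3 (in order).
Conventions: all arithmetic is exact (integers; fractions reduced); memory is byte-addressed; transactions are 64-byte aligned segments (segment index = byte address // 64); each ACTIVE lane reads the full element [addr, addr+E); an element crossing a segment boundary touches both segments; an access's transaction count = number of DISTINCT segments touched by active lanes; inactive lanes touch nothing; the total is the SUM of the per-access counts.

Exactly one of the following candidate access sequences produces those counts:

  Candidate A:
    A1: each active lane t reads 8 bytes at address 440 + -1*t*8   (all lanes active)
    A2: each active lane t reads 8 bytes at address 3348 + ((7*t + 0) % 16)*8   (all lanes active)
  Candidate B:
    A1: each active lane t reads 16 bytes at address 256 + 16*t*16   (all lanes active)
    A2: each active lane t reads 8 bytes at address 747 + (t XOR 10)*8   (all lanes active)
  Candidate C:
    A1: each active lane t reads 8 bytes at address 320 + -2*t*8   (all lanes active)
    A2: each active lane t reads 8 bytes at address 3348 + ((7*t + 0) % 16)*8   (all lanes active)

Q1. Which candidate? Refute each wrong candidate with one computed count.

A: A1 gives 2 transactions, not 5
B: A1 gives 16 transactions, not 5
C: all counts match (5,3)

Answer: C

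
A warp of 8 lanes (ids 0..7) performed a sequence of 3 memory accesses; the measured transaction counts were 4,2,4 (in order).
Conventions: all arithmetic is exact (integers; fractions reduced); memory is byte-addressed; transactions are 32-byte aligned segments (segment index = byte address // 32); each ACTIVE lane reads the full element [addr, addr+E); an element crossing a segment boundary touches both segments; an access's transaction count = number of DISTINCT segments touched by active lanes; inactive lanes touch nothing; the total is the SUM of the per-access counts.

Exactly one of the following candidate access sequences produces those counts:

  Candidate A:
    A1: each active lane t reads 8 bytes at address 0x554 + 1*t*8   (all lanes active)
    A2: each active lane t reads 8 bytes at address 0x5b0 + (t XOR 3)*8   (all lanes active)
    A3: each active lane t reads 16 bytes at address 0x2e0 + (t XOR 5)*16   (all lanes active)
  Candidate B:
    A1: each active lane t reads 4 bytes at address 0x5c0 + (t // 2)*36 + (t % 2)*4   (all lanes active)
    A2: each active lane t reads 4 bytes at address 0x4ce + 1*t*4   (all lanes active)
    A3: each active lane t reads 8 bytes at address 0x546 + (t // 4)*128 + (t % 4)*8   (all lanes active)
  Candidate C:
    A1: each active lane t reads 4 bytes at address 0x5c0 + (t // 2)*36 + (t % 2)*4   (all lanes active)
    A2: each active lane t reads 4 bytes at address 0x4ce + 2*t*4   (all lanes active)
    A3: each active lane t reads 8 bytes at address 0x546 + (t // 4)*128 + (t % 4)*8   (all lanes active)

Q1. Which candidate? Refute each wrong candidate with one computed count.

A: A1 gives 3 transactions, not 4
C: A2 gives 3 transactions, not 2
B: all counts match (4,2,4)

Answer: B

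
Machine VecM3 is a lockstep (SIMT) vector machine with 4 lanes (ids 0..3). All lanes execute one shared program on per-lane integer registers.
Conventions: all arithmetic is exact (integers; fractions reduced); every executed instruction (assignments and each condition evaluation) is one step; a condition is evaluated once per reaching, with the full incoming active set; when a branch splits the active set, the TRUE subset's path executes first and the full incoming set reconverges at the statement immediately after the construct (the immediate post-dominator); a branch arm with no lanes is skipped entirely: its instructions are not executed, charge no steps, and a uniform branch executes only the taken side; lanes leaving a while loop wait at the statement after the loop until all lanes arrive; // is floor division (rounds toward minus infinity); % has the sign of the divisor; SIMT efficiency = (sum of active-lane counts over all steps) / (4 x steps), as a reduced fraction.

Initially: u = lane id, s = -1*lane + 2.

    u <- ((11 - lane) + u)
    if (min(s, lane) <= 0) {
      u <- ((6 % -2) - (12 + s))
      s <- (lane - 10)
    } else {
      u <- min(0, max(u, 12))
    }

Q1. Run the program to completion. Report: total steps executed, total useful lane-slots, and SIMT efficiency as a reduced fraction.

Answer: 5 steps, 15 useful, 3/4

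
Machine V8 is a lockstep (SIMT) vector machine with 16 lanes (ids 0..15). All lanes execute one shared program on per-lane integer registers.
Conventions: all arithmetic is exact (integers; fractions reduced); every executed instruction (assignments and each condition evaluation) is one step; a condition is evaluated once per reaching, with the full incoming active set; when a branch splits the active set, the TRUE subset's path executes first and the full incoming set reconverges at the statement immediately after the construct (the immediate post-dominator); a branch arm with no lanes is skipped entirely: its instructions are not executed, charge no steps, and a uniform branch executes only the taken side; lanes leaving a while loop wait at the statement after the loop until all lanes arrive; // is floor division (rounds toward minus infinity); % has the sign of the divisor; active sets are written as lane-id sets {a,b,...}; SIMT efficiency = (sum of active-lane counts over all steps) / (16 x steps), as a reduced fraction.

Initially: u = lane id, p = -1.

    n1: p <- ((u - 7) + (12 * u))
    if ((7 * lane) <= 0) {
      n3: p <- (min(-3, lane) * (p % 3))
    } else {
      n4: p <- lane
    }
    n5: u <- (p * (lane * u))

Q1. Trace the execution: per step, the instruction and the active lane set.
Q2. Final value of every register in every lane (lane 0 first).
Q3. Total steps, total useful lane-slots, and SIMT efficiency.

step 0: p <- ((u - 7) + (12 * u))    {0,1,2,3,4,5,6,7,8,9,10,11,12,13,14,15}
step 1: eval ((7 * lane) <= 0)       {0,1,2,3,4,5,6,7,8,9,10,11,12,13,14,15}
step 2: p <- (min(-3, lane) * (p % 3)) {0}
step 3: p <- lane                    {1,2,3,4,5,6,7,8,9,10,11,12,13,14,15}
step 4: u <- (p * (lane * u))        {0,1,2,3,4,5,6,7,8,9,10,11,12,13,14,15}

Answer: 5 steps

u: 0,1,8,27,64,125,216,343,512,729,1000,1331,1728,2197,2744,3375
p: -6,1,2,3,4,5,6,7,8,9,10,11,12,13,14,15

steps = 5; useful = 64; efficiency = 64/80 = 4/5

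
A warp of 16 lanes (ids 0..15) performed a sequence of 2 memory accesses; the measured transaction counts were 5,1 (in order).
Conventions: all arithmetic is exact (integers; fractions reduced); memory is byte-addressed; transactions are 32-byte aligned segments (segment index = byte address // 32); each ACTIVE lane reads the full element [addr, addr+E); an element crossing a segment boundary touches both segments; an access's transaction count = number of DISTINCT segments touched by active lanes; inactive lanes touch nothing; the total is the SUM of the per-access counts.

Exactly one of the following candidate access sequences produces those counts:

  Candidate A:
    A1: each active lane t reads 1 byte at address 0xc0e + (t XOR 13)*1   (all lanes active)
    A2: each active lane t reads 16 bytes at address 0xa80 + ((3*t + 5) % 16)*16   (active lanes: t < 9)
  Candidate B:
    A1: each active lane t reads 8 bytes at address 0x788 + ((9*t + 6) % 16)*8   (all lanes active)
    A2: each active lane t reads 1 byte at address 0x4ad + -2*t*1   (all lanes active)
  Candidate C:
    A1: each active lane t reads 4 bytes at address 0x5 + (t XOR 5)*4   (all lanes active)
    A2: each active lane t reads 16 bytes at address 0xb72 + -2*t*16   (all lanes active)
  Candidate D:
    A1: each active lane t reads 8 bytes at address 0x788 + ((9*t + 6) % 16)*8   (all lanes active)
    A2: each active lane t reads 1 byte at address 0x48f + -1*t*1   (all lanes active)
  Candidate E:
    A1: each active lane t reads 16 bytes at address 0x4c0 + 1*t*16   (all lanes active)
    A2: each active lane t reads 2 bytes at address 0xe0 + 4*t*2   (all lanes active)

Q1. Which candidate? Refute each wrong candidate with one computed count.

A: A1 gives 1 transaction, not 5
B: A2 gives 2 transactions, not 1
C: A1 gives 3 transactions, not 5
E: A1 gives 8 transactions, not 5
D: all counts match (5,1)

Answer: D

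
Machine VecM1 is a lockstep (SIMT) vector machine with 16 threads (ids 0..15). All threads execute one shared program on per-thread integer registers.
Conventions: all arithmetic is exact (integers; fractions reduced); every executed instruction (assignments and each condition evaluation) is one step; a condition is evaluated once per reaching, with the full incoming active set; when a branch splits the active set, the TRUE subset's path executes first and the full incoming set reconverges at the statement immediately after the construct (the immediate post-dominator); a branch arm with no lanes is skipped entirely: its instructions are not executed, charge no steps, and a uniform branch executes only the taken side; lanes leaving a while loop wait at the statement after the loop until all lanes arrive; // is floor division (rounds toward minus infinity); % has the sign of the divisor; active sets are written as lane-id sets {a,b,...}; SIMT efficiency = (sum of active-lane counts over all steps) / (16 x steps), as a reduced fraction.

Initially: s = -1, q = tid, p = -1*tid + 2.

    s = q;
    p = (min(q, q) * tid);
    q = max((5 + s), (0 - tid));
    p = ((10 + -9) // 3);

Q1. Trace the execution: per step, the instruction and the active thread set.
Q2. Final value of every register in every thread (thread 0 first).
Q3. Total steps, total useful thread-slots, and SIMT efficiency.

step 0: s <- q                       {0,1,2,3,4,5,6,7,8,9,10,11,12,13,14,15}
step 1: p <- (min(q, q) * tid)       {0,1,2,3,4,5,6,7,8,9,10,11,12,13,14,15}
step 2: q <- max((5 + s), (0 - tid)) {0,1,2,3,4,5,6,7,8,9,10,11,12,13,14,15}
step 3: p <- ((10 + -9) // 3)        {0,1,2,3,4,5,6,7,8,9,10,11,12,13,14,15}

Answer: 4 steps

s: 0,1,2,3,4,5,6,7,8,9,10,11,12,13,14,15
q: 5,6,7,8,9,10,11,12,13,14,15,16,17,18,19,20
p: 0,0,0,0,0,0,0,0,0,0,0,0,0,0,0,0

steps = 4; useful = 64; efficiency = 64/64 = 1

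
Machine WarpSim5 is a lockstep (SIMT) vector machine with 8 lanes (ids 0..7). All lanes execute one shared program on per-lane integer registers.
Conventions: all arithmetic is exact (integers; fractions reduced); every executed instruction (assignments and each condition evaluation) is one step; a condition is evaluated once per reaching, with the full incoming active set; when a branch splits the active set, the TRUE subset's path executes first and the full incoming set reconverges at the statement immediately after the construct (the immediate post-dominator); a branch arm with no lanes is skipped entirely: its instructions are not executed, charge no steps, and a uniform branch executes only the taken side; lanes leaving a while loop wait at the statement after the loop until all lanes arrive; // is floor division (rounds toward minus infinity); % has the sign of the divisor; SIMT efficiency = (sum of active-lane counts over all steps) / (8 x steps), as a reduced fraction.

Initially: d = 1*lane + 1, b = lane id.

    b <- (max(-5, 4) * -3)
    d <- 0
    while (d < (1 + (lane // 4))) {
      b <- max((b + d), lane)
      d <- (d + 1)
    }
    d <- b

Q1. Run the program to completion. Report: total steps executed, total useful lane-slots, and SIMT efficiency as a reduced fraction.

Answer: 10 steps, 68 useful, 17/20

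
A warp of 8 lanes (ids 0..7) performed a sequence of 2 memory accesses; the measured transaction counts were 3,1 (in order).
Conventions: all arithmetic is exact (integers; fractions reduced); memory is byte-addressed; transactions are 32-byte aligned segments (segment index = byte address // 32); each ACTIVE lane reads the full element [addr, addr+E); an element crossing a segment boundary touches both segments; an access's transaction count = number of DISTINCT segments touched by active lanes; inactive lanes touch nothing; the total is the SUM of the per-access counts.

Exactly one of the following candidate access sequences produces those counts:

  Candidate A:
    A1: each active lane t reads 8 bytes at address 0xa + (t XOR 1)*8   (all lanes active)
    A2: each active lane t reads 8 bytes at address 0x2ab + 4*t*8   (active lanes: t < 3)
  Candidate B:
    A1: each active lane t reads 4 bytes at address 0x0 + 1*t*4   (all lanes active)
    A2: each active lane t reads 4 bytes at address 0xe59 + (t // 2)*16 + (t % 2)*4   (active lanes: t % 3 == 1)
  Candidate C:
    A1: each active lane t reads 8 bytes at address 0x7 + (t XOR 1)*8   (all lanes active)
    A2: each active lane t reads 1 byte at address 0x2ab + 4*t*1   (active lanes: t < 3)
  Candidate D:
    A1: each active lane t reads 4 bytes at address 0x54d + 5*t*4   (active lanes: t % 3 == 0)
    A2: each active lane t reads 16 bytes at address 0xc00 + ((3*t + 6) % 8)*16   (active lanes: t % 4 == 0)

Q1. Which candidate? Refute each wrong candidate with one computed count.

A: A2 gives 3 transactions, not 1
B: A1 gives 1 transaction, not 3
D: A2 gives 2 transactions, not 1
C: all counts match (3,1)

Answer: C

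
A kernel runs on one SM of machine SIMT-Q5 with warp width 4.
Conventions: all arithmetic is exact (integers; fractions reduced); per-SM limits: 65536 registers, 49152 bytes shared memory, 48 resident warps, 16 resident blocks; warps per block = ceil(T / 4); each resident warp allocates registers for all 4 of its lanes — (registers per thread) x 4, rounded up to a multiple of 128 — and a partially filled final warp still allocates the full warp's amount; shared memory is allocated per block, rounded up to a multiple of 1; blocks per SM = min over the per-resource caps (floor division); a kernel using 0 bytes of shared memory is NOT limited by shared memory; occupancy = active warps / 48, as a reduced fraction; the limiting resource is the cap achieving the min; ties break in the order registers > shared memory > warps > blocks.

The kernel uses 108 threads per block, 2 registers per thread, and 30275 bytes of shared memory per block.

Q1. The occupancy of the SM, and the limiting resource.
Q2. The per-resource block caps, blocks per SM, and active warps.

Answer: occupancy 9/16, limited by shared memory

registers: 18 blocks
shared memory: 1 block
warps: 1 block
blocks: 16 blocks

Answer: 1 block, 27 active warps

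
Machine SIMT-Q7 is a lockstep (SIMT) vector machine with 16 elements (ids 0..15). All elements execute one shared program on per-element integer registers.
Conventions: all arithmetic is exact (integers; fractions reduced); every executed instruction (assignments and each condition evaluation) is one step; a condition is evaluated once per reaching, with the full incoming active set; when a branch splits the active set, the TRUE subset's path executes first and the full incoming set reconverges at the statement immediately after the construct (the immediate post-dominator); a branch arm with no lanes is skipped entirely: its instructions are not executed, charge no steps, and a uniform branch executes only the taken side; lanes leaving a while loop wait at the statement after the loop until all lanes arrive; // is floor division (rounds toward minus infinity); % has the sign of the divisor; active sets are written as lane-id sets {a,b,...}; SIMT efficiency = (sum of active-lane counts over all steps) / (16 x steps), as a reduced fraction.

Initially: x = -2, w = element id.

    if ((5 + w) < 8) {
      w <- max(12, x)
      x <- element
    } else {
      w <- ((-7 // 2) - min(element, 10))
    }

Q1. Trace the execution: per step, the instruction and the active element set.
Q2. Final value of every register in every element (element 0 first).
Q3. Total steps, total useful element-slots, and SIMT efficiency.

step 0: eval ((5 + w) < 8)           {0,1,2,3,4,5,6,7,8,9,10,11,12,13,14,15}
step 1: w <- max(12, x)              {0,1,2}
step 2: x <- element                 {0,1,2}
step 3: w <- ((-7 // 2) - min(element, 10)) {3,4,5,6,7,8,9,10,11,12,13,14,15}

Answer: 4 steps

x: 0,1,2,-2,-2,-2,-2,-2,-2,-2,-2,-2,-2,-2,-2,-2
w: 12,12,12,-7,-8,-9,-10,-11,-12,-13,-14,-14,-14,-14,-14,-14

steps = 4; useful = 35; efficiency = 35/64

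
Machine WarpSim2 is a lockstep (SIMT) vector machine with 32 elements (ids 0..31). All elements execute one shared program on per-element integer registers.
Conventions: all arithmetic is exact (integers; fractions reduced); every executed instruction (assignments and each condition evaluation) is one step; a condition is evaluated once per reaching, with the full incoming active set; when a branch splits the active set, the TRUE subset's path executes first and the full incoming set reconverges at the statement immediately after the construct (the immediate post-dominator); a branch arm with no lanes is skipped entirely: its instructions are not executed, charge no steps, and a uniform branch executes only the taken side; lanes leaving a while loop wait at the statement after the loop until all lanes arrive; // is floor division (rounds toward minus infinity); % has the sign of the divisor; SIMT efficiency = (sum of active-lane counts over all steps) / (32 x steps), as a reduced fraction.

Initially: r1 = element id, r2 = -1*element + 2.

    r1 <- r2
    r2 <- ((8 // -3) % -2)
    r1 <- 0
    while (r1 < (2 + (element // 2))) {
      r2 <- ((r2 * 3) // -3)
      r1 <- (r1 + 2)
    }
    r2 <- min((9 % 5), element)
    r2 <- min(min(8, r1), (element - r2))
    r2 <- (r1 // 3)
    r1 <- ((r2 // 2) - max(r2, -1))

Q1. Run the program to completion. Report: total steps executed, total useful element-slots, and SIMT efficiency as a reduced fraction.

Answer: 35 steps, 736 useful, 23/35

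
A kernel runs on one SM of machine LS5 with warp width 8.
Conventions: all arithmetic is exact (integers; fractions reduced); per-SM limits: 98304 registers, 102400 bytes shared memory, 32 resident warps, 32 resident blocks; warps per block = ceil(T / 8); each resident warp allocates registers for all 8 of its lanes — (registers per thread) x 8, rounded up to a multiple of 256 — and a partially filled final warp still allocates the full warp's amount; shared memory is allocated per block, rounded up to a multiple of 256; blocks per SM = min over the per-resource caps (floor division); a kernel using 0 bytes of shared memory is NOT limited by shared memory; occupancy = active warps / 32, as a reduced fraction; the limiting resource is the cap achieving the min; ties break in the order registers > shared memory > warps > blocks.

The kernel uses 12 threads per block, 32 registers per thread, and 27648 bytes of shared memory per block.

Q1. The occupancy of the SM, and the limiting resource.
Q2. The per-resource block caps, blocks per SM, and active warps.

Answer: occupancy 3/16, limited by shared memory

registers: 192 blocks
shared memory: 3 blocks
warps: 16 blocks
blocks: 32 blocks

Answer: 3 blocks, 6 active warps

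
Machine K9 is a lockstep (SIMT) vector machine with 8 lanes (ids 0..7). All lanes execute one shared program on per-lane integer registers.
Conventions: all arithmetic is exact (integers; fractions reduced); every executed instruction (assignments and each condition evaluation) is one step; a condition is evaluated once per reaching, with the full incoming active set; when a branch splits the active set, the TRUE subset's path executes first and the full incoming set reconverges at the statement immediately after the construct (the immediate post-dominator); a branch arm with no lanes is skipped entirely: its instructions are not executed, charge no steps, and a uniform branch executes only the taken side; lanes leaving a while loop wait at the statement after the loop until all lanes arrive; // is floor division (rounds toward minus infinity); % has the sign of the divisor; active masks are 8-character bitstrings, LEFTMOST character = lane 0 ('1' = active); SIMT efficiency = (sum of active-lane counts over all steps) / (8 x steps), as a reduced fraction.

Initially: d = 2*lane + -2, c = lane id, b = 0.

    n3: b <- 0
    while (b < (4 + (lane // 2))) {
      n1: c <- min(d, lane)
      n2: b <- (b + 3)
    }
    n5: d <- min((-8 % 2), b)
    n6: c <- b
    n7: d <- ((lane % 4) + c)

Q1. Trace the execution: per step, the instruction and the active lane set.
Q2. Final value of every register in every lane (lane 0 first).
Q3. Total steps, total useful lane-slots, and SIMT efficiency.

step 0: b <- 0                       11111111
step 1: eval (b < (4 + (lane // 2))) 11111111
step 2: c <- min(d, lane)            11111111
step 3: b <- (b + 3)                 11111111
step 4: eval (b < (4 + (lane // 2))) 11111111
step 5: c <- min(d, lane)            11111111
step 6: b <- (b + 3)                 11111111
step 7: eval (b < (4 + (lane // 2))) 11111111
step 8: c <- min(d, lane)            00000011
step 9: b <- (b + 3)                 00000011
step 10: eval (b < (4 + (lane // 2))) 00000011
step 11: d <- min((-8 % 2), b)        11111111
step 12: c <- b                       11111111
step 13: d <- ((lane % 4) + c)        11111111

Answer: 14 steps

d: 6,7,8,9,6,7,11,12
c: 6,6,6,6,6,6,9,9
b: 6,6,6,6,6,6,9,9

steps = 14; useful = 94; efficiency = 94/112 = 47/56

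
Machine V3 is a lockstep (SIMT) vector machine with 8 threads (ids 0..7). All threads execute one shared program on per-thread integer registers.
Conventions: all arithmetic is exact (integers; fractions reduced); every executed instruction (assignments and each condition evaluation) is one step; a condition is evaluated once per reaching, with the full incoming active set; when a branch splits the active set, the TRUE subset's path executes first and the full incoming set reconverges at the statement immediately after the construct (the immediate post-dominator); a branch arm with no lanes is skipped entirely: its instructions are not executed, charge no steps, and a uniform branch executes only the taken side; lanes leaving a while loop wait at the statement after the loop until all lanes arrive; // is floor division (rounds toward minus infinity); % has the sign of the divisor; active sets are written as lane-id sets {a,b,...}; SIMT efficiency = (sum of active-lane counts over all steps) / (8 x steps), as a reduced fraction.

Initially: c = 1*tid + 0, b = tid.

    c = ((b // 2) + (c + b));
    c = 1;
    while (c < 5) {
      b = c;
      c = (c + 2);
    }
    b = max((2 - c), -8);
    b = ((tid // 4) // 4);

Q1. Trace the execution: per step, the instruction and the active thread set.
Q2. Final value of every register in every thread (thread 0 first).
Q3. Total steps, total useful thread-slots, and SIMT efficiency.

step 0: c <- ((b // 2) + (c + b))    {0,1,2,3,4,5,6,7}
step 1: c <- 1                       {0,1,2,3,4,5,6,7}
step 2: eval (c < 5)                 {0,1,2,3,4,5,6,7}
step 3: b <- c                       {0,1,2,3,4,5,6,7}
step 4: c <- (c + 2)                 {0,1,2,3,4,5,6,7}
step 5: eval (c < 5)                 {0,1,2,3,4,5,6,7}
step 6: b <- c                       {0,1,2,3,4,5,6,7}
step 7: c <- (c + 2)                 {0,1,2,3,4,5,6,7}
step 8: eval (c < 5)                 {0,1,2,3,4,5,6,7}
step 9: b <- max((2 - c), -8)        {0,1,2,3,4,5,6,7}
step 10: b <- ((tid // 4) // 4)       {0,1,2,3,4,5,6,7}

Answer: 11 steps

c: 5,5,5,5,5,5,5,5
b: 0,0,0,0,0,0,0,0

steps = 11; useful = 88; efficiency = 88/88 = 1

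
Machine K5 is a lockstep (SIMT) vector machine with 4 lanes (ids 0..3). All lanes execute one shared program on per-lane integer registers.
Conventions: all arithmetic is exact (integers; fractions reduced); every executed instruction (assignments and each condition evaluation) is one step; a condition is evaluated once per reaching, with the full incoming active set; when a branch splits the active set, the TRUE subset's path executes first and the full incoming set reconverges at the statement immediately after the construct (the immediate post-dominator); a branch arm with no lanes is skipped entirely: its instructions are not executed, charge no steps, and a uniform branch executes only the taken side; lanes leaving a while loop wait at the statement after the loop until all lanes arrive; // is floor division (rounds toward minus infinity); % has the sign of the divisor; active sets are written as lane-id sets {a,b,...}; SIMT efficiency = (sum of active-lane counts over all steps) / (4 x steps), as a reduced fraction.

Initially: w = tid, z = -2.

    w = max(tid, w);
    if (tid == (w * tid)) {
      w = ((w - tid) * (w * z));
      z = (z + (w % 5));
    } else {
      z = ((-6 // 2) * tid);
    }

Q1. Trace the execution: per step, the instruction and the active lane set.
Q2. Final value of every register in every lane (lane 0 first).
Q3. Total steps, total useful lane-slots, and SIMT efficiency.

step 0: w <- max(tid, w)             {0,1,2,3}
step 1: eval (tid == (w * tid))      {0,1,2,3}
step 2: w <- ((w - tid) * (w * z))   {0,1}
step 3: z <- (z + (w % 5))           {0,1}
step 4: z <- ((-6 // 2) * tid)       {2,3}

Answer: 5 steps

w: 0,0,2,3
z: -2,-2,-6,-9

steps = 5; useful = 14; efficiency = 14/20 = 7/10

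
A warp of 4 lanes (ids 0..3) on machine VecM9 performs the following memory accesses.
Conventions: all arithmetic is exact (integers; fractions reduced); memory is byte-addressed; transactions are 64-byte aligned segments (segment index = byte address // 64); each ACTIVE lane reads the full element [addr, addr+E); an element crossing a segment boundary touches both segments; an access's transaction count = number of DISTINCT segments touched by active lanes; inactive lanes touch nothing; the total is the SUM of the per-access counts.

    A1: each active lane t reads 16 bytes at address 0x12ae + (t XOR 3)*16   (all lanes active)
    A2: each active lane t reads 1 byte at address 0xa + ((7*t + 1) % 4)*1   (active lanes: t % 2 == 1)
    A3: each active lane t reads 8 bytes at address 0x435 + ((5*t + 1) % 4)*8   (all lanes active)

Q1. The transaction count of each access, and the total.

A1: 2 transactions
A2: 1 transaction
A3: 2 transactions

Answer: 2,1,2; total 5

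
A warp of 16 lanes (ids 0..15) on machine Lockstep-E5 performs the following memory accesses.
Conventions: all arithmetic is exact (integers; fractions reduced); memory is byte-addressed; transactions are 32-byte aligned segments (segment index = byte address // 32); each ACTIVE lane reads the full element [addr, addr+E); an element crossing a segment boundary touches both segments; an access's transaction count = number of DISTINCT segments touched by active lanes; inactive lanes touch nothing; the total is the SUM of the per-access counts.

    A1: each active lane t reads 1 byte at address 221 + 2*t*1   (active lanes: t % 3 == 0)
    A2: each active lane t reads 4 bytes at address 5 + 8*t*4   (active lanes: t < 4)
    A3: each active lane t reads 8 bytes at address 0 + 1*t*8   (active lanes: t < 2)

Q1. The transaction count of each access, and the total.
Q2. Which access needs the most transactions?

A1: 2 transactions
A2: 4 transactions
A3: 1 transaction

Answer: 2,4,1; total 7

Answer: A2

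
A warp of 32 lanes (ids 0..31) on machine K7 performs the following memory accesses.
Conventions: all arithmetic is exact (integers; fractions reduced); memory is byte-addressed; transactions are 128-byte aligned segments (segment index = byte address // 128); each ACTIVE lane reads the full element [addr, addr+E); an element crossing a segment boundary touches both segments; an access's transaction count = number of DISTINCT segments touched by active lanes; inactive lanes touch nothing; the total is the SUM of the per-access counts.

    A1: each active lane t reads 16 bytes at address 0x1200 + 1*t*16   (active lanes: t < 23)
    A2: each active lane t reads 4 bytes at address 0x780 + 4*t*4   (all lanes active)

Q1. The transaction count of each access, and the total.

A1: 3 transactions
A2: 4 transactions

Answer: 3,4; total 7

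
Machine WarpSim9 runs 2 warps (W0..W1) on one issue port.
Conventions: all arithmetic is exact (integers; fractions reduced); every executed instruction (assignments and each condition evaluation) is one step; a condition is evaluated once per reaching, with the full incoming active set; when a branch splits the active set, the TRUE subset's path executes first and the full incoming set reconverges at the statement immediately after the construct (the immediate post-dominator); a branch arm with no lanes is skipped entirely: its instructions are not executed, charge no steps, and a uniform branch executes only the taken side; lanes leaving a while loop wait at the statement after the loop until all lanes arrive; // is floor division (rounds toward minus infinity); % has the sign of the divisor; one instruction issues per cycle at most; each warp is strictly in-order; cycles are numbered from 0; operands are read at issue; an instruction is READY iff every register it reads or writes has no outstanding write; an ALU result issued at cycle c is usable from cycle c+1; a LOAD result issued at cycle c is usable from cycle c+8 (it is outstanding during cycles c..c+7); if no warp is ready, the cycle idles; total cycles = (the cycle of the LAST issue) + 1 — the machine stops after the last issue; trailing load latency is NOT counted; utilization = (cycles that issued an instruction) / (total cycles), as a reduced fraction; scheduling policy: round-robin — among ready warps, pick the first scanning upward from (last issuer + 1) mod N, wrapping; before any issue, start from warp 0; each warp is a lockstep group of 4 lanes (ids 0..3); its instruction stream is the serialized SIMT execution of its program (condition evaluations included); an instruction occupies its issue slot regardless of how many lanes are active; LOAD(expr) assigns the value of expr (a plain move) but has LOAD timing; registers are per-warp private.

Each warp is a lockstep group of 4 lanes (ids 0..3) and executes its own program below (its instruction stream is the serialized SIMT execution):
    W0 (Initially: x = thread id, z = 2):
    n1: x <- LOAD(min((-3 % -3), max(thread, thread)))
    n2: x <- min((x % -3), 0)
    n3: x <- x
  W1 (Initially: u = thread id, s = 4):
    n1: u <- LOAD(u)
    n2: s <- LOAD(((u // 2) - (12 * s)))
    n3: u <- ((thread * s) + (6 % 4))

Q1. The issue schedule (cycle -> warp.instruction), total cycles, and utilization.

cycle 0: W0.I0
cycle 1: W1.I0
cycle 2: idle
cycle 3: idle
cycle 4: idle
cycle 5: idle
cycle 6: idle
cycle 7: idle
cycle 8: W0.I1
cycle 9: W1.I1
cycle 10: W0.I2
cycle 11: idle
cycle 12: idle
cycle 13: idle
cycle 14: idle
cycle 15: idle
cycle 16: idle
cycle 17: W1.I2

Answer: 18 cycles, utilization 1/3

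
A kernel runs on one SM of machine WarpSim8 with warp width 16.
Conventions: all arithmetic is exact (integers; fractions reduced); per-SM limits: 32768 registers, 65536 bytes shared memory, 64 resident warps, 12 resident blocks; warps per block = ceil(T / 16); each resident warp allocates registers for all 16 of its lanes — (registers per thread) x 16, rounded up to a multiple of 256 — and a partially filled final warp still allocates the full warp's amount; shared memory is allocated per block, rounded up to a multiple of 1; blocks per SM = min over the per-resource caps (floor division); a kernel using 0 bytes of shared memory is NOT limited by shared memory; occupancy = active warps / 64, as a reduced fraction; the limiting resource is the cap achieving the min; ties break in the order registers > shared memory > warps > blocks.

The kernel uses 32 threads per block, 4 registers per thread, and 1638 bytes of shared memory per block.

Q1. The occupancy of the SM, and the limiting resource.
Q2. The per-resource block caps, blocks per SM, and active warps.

Answer: occupancy 3/8, limited by blocks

registers: 64 blocks
shared memory: 40 blocks
warps: 32 blocks
blocks: 12 blocks

Answer: 12 blocks, 24 active warps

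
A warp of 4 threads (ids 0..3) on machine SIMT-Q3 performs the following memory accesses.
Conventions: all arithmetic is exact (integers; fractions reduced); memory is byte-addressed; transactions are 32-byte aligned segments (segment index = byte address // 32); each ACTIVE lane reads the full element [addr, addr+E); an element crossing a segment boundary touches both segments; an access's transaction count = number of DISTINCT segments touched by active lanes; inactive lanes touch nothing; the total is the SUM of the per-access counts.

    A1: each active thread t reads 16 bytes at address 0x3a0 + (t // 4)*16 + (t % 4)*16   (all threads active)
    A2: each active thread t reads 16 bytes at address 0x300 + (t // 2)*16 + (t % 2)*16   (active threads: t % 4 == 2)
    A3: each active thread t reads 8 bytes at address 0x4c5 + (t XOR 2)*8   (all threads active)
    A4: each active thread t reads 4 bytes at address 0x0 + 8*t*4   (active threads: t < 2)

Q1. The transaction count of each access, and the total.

A1: 2 transactions
A2: 1 transaction
A3: 2 transactions
A4: 2 transactions

Answer: 2,1,2,2; total 7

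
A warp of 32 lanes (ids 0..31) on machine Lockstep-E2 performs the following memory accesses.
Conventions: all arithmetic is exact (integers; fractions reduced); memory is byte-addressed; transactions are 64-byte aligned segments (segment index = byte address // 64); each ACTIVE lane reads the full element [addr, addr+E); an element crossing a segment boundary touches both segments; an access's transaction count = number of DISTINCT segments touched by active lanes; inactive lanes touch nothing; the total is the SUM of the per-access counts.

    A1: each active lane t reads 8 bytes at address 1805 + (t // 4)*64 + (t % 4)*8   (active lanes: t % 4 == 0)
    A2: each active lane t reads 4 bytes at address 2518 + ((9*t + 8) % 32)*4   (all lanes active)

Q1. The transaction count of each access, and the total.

A1: 8 transactions
A2: 3 transactions

Answer: 8,3; total 11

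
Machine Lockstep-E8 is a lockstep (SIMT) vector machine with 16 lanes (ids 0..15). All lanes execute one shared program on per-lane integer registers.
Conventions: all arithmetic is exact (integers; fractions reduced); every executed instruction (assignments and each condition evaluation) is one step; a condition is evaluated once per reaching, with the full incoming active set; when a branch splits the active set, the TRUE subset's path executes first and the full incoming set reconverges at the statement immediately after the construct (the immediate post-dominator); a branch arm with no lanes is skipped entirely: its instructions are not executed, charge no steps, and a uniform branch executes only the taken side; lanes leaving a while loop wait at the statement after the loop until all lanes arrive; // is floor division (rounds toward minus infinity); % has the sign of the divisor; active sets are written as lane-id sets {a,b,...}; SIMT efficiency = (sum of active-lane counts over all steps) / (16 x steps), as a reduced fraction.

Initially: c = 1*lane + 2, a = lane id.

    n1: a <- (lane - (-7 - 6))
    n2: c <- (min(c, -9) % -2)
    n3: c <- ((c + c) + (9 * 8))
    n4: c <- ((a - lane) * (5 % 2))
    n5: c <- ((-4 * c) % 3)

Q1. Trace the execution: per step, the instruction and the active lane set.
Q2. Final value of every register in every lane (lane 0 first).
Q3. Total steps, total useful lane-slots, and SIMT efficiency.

step 0: a <- (lane - (-7 - 6))       {0,1,2,3,4,5,6,7,8,9,10,11,12,13,14,15}
step 1: c <- (min(c, -9) % -2)       {0,1,2,3,4,5,6,7,8,9,10,11,12,13,14,15}
step 2: c <- ((c + c) + (9 * 8))     {0,1,2,3,4,5,6,7,8,9,10,11,12,13,14,15}
step 3: c <- ((a - lane) * (5 % 2))  {0,1,2,3,4,5,6,7,8,9,10,11,12,13,14,15}
step 4: c <- ((-4 * c) % 3)          {0,1,2,3,4,5,6,7,8,9,10,11,12,13,14,15}

Answer: 5 steps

c: 2,2,2,2,2,2,2,2,2,2,2,2,2,2,2,2
a: 13,14,15,16,17,18,19,20,21,22,23,24,25,26,27,28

steps = 5; useful = 80; efficiency = 80/80 = 1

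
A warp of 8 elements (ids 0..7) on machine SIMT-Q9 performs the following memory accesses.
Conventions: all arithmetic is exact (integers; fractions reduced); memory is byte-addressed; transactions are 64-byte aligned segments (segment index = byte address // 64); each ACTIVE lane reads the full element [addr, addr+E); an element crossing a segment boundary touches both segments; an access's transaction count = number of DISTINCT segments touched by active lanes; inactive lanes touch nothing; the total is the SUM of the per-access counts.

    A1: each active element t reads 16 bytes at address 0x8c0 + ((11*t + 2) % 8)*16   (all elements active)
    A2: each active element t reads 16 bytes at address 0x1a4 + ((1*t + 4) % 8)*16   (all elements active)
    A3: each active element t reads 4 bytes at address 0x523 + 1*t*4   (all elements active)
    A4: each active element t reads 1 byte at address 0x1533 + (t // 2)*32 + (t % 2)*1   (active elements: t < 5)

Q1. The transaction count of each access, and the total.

A1: 2 transactions
A2: 3 transactions
A3: 2 transactions
A4: 2 transactions

Answer: 2,3,2,2; total 9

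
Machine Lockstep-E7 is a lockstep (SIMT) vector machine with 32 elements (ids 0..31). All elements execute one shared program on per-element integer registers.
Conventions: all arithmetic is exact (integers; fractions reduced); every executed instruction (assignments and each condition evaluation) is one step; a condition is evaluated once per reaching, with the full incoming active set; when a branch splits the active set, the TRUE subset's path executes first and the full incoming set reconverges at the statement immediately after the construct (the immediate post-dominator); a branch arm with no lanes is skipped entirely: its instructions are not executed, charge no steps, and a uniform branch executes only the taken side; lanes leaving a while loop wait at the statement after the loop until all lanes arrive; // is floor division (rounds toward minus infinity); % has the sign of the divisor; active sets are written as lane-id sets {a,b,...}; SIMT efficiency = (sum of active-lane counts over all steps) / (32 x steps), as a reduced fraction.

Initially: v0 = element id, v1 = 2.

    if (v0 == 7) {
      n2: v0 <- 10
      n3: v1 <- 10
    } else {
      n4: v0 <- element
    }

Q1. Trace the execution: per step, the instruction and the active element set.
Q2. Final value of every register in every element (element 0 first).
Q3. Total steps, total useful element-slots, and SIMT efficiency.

step 0: eval (v0 == 7)               {0,1,2,3,4,5,6,7,8,9,10,11,12,13,14,15,16,17,18,19,20,21,22,23,24,25,26,27,28,29,30,31}
step 1: v0 <- 10                     {7}
step 2: v1 <- 10                     {7}
step 3: v0 <- element                {0,1,2,3,4,5,6,8,9,10,11,12,13,14,15,16,17,18,19,20,21,22,23,24,25,26,27,28,29,30,31}

Answer: 4 steps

v0: 0,1,2,3,4,5,6,10,8,9,10,11,12,13,14,15,16,17,18,19,20,21,22,23,24,25,26,27,28,29,30,31
v1: 2,2,2,2,2,2,2,10,2,2,2,2,2,2,2,2,2,2,2,2,2,2,2,2,2,2,2,2,2,2,2,2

steps = 4; useful = 65; efficiency = 65/128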